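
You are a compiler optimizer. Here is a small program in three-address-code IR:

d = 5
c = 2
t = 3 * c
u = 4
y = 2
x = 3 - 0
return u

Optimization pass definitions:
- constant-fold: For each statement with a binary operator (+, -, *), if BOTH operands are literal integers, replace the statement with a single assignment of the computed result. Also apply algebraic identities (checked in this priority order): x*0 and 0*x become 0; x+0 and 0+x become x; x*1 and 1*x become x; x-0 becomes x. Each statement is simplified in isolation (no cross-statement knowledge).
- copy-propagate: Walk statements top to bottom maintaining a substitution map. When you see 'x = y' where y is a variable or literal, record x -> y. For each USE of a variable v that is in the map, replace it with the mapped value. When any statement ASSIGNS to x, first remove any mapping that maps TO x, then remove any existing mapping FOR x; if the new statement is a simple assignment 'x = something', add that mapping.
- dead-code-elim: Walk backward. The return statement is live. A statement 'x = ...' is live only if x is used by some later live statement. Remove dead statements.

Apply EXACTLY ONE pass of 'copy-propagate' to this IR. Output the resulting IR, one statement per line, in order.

Applying copy-propagate statement-by-statement:
  [1] d = 5  (unchanged)
  [2] c = 2  (unchanged)
  [3] t = 3 * c  -> t = 3 * 2
  [4] u = 4  (unchanged)
  [5] y = 2  (unchanged)
  [6] x = 3 - 0  (unchanged)
  [7] return u  -> return 4
Result (7 stmts):
  d = 5
  c = 2
  t = 3 * 2
  u = 4
  y = 2
  x = 3 - 0
  return 4

Answer: d = 5
c = 2
t = 3 * 2
u = 4
y = 2
x = 3 - 0
return 4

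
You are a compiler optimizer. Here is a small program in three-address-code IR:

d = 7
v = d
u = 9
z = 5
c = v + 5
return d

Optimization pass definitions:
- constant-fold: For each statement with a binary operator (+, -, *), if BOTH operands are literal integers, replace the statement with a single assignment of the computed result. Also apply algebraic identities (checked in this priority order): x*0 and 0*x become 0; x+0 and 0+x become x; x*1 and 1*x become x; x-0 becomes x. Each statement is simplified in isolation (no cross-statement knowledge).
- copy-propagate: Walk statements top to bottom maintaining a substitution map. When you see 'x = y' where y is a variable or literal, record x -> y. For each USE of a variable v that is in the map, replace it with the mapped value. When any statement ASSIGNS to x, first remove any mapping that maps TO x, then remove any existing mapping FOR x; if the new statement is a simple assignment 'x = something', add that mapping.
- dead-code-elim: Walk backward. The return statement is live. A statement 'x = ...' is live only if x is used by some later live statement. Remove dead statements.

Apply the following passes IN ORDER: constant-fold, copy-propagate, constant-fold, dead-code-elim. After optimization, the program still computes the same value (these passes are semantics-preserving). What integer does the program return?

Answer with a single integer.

Answer: 7

Derivation:
Initial IR:
  d = 7
  v = d
  u = 9
  z = 5
  c = v + 5
  return d
After constant-fold (6 stmts):
  d = 7
  v = d
  u = 9
  z = 5
  c = v + 5
  return d
After copy-propagate (6 stmts):
  d = 7
  v = 7
  u = 9
  z = 5
  c = 7 + 5
  return 7
After constant-fold (6 stmts):
  d = 7
  v = 7
  u = 9
  z = 5
  c = 12
  return 7
After dead-code-elim (1 stmts):
  return 7
Evaluate:
  d = 7  =>  d = 7
  v = d  =>  v = 7
  u = 9  =>  u = 9
  z = 5  =>  z = 5
  c = v + 5  =>  c = 12
  return d = 7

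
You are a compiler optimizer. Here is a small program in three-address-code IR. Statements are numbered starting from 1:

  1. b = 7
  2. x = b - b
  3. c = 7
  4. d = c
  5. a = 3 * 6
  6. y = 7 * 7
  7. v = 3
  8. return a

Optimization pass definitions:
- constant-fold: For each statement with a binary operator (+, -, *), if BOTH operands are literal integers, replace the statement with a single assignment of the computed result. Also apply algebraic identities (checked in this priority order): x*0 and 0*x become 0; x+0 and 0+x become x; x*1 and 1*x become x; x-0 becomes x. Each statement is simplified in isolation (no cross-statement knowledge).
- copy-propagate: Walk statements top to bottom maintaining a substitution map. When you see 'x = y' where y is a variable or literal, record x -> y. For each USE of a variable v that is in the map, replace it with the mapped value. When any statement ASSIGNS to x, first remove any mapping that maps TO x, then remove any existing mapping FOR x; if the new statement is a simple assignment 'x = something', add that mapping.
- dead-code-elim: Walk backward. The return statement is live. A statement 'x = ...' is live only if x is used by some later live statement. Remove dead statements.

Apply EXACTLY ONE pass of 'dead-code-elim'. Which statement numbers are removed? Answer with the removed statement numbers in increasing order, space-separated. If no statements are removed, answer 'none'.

Backward liveness scan:
Stmt 1 'b = 7': DEAD (b not in live set [])
Stmt 2 'x = b - b': DEAD (x not in live set [])
Stmt 3 'c = 7': DEAD (c not in live set [])
Stmt 4 'd = c': DEAD (d not in live set [])
Stmt 5 'a = 3 * 6': KEEP (a is live); live-in = []
Stmt 6 'y = 7 * 7': DEAD (y not in live set ['a'])
Stmt 7 'v = 3': DEAD (v not in live set ['a'])
Stmt 8 'return a': KEEP (return); live-in = ['a']
Removed statement numbers: [1, 2, 3, 4, 6, 7]
Surviving IR:
  a = 3 * 6
  return a

Answer: 1 2 3 4 6 7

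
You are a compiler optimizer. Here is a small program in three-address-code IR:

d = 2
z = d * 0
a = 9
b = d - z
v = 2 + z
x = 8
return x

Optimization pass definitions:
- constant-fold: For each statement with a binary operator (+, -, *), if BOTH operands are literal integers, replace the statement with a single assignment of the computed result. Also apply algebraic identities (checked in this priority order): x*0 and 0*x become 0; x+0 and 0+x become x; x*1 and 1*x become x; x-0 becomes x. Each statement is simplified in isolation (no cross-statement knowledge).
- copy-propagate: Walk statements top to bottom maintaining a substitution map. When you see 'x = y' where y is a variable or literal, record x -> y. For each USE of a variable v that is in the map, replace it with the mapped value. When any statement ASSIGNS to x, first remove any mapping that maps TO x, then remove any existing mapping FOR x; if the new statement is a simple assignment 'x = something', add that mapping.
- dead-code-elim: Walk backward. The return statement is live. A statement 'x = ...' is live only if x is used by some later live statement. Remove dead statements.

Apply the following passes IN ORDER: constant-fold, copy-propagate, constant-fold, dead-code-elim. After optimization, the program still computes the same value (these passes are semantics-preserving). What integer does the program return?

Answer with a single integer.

Initial IR:
  d = 2
  z = d * 0
  a = 9
  b = d - z
  v = 2 + z
  x = 8
  return x
After constant-fold (7 stmts):
  d = 2
  z = 0
  a = 9
  b = d - z
  v = 2 + z
  x = 8
  return x
After copy-propagate (7 stmts):
  d = 2
  z = 0
  a = 9
  b = 2 - 0
  v = 2 + 0
  x = 8
  return 8
After constant-fold (7 stmts):
  d = 2
  z = 0
  a = 9
  b = 2
  v = 2
  x = 8
  return 8
After dead-code-elim (1 stmts):
  return 8
Evaluate:
  d = 2  =>  d = 2
  z = d * 0  =>  z = 0
  a = 9  =>  a = 9
  b = d - z  =>  b = 2
  v = 2 + z  =>  v = 2
  x = 8  =>  x = 8
  return x = 8

Answer: 8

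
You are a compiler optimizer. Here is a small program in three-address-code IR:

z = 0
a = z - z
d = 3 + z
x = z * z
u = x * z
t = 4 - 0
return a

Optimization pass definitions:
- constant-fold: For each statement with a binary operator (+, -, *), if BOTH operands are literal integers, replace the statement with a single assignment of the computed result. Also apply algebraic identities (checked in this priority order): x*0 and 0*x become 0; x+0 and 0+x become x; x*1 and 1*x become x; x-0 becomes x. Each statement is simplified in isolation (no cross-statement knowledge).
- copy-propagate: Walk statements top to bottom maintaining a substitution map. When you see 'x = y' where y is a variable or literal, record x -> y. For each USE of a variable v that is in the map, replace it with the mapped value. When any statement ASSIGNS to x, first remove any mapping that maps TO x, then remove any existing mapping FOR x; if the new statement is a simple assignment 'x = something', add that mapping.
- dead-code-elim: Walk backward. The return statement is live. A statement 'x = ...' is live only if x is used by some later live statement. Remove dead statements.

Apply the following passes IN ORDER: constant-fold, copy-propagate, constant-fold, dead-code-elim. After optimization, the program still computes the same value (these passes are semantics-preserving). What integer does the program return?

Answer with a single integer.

Answer: 0

Derivation:
Initial IR:
  z = 0
  a = z - z
  d = 3 + z
  x = z * z
  u = x * z
  t = 4 - 0
  return a
After constant-fold (7 stmts):
  z = 0
  a = z - z
  d = 3 + z
  x = z * z
  u = x * z
  t = 4
  return a
After copy-propagate (7 stmts):
  z = 0
  a = 0 - 0
  d = 3 + 0
  x = 0 * 0
  u = x * 0
  t = 4
  return a
After constant-fold (7 stmts):
  z = 0
  a = 0
  d = 3
  x = 0
  u = 0
  t = 4
  return a
After dead-code-elim (2 stmts):
  a = 0
  return a
Evaluate:
  z = 0  =>  z = 0
  a = z - z  =>  a = 0
  d = 3 + z  =>  d = 3
  x = z * z  =>  x = 0
  u = x * z  =>  u = 0
  t = 4 - 0  =>  t = 4
  return a = 0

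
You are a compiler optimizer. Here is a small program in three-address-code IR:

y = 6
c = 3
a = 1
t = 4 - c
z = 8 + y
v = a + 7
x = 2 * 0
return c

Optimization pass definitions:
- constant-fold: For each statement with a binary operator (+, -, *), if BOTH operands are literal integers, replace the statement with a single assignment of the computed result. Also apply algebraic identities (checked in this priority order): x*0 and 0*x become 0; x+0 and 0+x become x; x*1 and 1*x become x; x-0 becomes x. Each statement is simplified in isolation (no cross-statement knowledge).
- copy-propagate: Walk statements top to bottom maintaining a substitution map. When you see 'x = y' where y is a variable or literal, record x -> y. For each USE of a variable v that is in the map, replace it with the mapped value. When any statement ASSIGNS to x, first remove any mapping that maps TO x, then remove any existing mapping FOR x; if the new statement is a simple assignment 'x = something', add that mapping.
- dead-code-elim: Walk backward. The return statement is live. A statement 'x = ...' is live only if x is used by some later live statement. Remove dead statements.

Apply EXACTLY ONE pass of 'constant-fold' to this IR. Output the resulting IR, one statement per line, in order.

Applying constant-fold statement-by-statement:
  [1] y = 6  (unchanged)
  [2] c = 3  (unchanged)
  [3] a = 1  (unchanged)
  [4] t = 4 - c  (unchanged)
  [5] z = 8 + y  (unchanged)
  [6] v = a + 7  (unchanged)
  [7] x = 2 * 0  -> x = 0
  [8] return c  (unchanged)
Result (8 stmts):
  y = 6
  c = 3
  a = 1
  t = 4 - c
  z = 8 + y
  v = a + 7
  x = 0
  return c

Answer: y = 6
c = 3
a = 1
t = 4 - c
z = 8 + y
v = a + 7
x = 0
return c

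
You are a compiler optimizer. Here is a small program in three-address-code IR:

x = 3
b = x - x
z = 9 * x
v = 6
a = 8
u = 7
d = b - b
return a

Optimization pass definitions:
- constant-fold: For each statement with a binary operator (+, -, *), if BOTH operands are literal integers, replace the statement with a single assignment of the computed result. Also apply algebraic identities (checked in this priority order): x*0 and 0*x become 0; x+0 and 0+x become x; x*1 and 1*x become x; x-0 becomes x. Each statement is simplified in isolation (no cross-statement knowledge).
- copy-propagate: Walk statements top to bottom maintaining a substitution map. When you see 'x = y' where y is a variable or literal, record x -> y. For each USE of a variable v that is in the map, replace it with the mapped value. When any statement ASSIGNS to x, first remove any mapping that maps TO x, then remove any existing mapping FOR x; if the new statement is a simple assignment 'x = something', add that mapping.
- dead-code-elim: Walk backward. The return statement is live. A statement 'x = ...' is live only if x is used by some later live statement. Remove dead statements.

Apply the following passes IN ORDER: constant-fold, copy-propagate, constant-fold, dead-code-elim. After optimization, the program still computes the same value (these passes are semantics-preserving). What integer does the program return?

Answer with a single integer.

Answer: 8

Derivation:
Initial IR:
  x = 3
  b = x - x
  z = 9 * x
  v = 6
  a = 8
  u = 7
  d = b - b
  return a
After constant-fold (8 stmts):
  x = 3
  b = x - x
  z = 9 * x
  v = 6
  a = 8
  u = 7
  d = b - b
  return a
After copy-propagate (8 stmts):
  x = 3
  b = 3 - 3
  z = 9 * 3
  v = 6
  a = 8
  u = 7
  d = b - b
  return 8
After constant-fold (8 stmts):
  x = 3
  b = 0
  z = 27
  v = 6
  a = 8
  u = 7
  d = b - b
  return 8
After dead-code-elim (1 stmts):
  return 8
Evaluate:
  x = 3  =>  x = 3
  b = x - x  =>  b = 0
  z = 9 * x  =>  z = 27
  v = 6  =>  v = 6
  a = 8  =>  a = 8
  u = 7  =>  u = 7
  d = b - b  =>  d = 0
  return a = 8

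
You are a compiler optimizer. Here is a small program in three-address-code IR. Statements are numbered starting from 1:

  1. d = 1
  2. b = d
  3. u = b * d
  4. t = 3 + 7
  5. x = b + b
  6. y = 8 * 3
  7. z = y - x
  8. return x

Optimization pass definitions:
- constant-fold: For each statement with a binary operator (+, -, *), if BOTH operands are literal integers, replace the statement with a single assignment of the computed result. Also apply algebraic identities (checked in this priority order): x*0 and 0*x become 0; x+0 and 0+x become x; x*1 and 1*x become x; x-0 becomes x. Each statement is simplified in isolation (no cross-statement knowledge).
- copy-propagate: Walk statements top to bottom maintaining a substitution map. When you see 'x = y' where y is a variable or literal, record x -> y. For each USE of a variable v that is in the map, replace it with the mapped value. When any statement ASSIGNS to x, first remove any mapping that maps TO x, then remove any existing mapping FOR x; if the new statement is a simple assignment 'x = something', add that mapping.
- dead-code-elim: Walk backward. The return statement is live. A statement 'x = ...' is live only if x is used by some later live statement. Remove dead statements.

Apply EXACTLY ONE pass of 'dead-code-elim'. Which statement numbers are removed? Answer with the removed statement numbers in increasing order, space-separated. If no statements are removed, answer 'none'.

Backward liveness scan:
Stmt 1 'd = 1': KEEP (d is live); live-in = []
Stmt 2 'b = d': KEEP (b is live); live-in = ['d']
Stmt 3 'u = b * d': DEAD (u not in live set ['b'])
Stmt 4 't = 3 + 7': DEAD (t not in live set ['b'])
Stmt 5 'x = b + b': KEEP (x is live); live-in = ['b']
Stmt 6 'y = 8 * 3': DEAD (y not in live set ['x'])
Stmt 7 'z = y - x': DEAD (z not in live set ['x'])
Stmt 8 'return x': KEEP (return); live-in = ['x']
Removed statement numbers: [3, 4, 6, 7]
Surviving IR:
  d = 1
  b = d
  x = b + b
  return x

Answer: 3 4 6 7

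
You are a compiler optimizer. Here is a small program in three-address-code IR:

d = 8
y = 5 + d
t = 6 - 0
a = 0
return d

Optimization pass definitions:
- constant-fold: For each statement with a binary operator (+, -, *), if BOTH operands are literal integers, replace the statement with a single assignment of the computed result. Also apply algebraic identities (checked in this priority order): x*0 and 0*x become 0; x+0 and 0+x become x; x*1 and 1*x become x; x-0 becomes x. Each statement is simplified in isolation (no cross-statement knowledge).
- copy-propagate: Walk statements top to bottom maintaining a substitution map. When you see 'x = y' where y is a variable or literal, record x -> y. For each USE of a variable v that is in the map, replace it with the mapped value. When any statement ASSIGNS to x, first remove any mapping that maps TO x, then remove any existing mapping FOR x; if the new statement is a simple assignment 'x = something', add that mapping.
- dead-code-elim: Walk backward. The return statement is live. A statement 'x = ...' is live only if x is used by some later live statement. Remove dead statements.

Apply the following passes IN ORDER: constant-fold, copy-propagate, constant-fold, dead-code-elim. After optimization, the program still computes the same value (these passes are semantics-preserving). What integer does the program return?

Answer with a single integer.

Answer: 8

Derivation:
Initial IR:
  d = 8
  y = 5 + d
  t = 6 - 0
  a = 0
  return d
After constant-fold (5 stmts):
  d = 8
  y = 5 + d
  t = 6
  a = 0
  return d
After copy-propagate (5 stmts):
  d = 8
  y = 5 + 8
  t = 6
  a = 0
  return 8
After constant-fold (5 stmts):
  d = 8
  y = 13
  t = 6
  a = 0
  return 8
After dead-code-elim (1 stmts):
  return 8
Evaluate:
  d = 8  =>  d = 8
  y = 5 + d  =>  y = 13
  t = 6 - 0  =>  t = 6
  a = 0  =>  a = 0
  return d = 8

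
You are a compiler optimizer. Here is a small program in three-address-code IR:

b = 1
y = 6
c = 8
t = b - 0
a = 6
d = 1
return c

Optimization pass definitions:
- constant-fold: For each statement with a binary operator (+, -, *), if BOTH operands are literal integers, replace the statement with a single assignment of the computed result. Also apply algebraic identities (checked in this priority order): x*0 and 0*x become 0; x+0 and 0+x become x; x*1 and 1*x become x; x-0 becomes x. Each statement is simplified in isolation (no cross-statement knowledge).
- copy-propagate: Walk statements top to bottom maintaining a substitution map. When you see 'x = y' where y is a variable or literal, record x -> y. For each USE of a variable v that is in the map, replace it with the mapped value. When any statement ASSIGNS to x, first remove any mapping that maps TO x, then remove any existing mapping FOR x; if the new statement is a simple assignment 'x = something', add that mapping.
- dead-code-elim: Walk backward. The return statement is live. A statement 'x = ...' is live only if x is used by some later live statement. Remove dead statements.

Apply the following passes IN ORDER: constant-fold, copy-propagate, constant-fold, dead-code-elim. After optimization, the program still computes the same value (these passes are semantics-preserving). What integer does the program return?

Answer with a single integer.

Initial IR:
  b = 1
  y = 6
  c = 8
  t = b - 0
  a = 6
  d = 1
  return c
After constant-fold (7 stmts):
  b = 1
  y = 6
  c = 8
  t = b
  a = 6
  d = 1
  return c
After copy-propagate (7 stmts):
  b = 1
  y = 6
  c = 8
  t = 1
  a = 6
  d = 1
  return 8
After constant-fold (7 stmts):
  b = 1
  y = 6
  c = 8
  t = 1
  a = 6
  d = 1
  return 8
After dead-code-elim (1 stmts):
  return 8
Evaluate:
  b = 1  =>  b = 1
  y = 6  =>  y = 6
  c = 8  =>  c = 8
  t = b - 0  =>  t = 1
  a = 6  =>  a = 6
  d = 1  =>  d = 1
  return c = 8

Answer: 8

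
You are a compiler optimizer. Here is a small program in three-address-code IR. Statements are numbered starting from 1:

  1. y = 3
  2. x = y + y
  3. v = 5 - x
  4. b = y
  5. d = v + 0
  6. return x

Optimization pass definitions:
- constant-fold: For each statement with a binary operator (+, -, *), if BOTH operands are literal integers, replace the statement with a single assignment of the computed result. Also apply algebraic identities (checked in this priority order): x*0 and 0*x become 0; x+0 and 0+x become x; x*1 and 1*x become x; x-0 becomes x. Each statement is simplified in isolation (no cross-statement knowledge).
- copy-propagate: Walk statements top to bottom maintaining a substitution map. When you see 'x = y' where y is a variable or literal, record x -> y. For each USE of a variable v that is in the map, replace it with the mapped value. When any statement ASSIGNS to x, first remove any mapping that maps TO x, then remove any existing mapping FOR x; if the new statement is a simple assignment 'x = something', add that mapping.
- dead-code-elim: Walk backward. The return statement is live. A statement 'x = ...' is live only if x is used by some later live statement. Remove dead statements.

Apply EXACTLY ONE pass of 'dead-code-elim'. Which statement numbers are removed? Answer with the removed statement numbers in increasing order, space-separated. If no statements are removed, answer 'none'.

Backward liveness scan:
Stmt 1 'y = 3': KEEP (y is live); live-in = []
Stmt 2 'x = y + y': KEEP (x is live); live-in = ['y']
Stmt 3 'v = 5 - x': DEAD (v not in live set ['x'])
Stmt 4 'b = y': DEAD (b not in live set ['x'])
Stmt 5 'd = v + 0': DEAD (d not in live set ['x'])
Stmt 6 'return x': KEEP (return); live-in = ['x']
Removed statement numbers: [3, 4, 5]
Surviving IR:
  y = 3
  x = y + y
  return x

Answer: 3 4 5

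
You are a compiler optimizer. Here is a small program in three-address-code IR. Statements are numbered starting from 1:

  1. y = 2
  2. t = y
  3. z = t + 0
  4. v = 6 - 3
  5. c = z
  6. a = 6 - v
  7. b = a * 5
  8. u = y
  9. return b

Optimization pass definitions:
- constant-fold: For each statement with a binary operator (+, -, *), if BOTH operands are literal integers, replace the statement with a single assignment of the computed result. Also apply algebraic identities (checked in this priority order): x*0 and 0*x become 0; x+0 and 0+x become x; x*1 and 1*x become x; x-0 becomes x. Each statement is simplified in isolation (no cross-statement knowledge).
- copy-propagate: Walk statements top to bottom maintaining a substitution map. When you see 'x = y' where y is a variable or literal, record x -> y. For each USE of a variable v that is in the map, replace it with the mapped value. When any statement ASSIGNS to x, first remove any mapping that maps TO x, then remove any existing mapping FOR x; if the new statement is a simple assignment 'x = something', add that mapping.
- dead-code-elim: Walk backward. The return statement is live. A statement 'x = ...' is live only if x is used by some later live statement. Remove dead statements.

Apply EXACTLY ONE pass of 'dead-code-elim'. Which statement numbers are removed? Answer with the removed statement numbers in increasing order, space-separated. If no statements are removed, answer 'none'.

Answer: 1 2 3 5 8

Derivation:
Backward liveness scan:
Stmt 1 'y = 2': DEAD (y not in live set [])
Stmt 2 't = y': DEAD (t not in live set [])
Stmt 3 'z = t + 0': DEAD (z not in live set [])
Stmt 4 'v = 6 - 3': KEEP (v is live); live-in = []
Stmt 5 'c = z': DEAD (c not in live set ['v'])
Stmt 6 'a = 6 - v': KEEP (a is live); live-in = ['v']
Stmt 7 'b = a * 5': KEEP (b is live); live-in = ['a']
Stmt 8 'u = y': DEAD (u not in live set ['b'])
Stmt 9 'return b': KEEP (return); live-in = ['b']
Removed statement numbers: [1, 2, 3, 5, 8]
Surviving IR:
  v = 6 - 3
  a = 6 - v
  b = a * 5
  return b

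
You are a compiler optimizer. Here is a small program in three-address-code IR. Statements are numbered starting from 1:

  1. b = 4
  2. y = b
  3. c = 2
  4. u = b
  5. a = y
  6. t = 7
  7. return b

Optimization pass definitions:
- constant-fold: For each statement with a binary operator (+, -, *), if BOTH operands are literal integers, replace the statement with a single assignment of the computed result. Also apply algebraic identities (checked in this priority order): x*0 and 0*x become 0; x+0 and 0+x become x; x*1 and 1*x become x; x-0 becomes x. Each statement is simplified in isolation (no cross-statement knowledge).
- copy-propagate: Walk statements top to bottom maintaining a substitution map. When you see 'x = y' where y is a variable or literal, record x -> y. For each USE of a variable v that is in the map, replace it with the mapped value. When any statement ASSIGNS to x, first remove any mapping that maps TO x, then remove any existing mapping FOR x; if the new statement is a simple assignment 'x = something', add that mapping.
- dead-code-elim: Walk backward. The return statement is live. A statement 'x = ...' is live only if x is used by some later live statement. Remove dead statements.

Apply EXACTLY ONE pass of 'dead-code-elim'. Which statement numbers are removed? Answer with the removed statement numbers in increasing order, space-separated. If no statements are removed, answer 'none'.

Answer: 2 3 4 5 6

Derivation:
Backward liveness scan:
Stmt 1 'b = 4': KEEP (b is live); live-in = []
Stmt 2 'y = b': DEAD (y not in live set ['b'])
Stmt 3 'c = 2': DEAD (c not in live set ['b'])
Stmt 4 'u = b': DEAD (u not in live set ['b'])
Stmt 5 'a = y': DEAD (a not in live set ['b'])
Stmt 6 't = 7': DEAD (t not in live set ['b'])
Stmt 7 'return b': KEEP (return); live-in = ['b']
Removed statement numbers: [2, 3, 4, 5, 6]
Surviving IR:
  b = 4
  return b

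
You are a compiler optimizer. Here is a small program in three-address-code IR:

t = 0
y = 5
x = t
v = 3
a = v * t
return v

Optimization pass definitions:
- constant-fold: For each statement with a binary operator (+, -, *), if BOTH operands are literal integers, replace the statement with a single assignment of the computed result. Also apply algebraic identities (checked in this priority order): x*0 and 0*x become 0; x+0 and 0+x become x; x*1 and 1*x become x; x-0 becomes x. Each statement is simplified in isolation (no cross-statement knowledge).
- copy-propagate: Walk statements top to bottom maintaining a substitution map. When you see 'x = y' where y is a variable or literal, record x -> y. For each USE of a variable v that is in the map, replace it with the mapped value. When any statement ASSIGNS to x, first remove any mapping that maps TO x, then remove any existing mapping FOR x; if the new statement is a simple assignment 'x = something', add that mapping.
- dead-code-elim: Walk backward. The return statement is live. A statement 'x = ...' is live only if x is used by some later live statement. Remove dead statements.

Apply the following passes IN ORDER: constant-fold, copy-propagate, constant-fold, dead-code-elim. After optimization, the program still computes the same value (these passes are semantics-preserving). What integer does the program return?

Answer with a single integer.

Answer: 3

Derivation:
Initial IR:
  t = 0
  y = 5
  x = t
  v = 3
  a = v * t
  return v
After constant-fold (6 stmts):
  t = 0
  y = 5
  x = t
  v = 3
  a = v * t
  return v
After copy-propagate (6 stmts):
  t = 0
  y = 5
  x = 0
  v = 3
  a = 3 * 0
  return 3
After constant-fold (6 stmts):
  t = 0
  y = 5
  x = 0
  v = 3
  a = 0
  return 3
After dead-code-elim (1 stmts):
  return 3
Evaluate:
  t = 0  =>  t = 0
  y = 5  =>  y = 5
  x = t  =>  x = 0
  v = 3  =>  v = 3
  a = v * t  =>  a = 0
  return v = 3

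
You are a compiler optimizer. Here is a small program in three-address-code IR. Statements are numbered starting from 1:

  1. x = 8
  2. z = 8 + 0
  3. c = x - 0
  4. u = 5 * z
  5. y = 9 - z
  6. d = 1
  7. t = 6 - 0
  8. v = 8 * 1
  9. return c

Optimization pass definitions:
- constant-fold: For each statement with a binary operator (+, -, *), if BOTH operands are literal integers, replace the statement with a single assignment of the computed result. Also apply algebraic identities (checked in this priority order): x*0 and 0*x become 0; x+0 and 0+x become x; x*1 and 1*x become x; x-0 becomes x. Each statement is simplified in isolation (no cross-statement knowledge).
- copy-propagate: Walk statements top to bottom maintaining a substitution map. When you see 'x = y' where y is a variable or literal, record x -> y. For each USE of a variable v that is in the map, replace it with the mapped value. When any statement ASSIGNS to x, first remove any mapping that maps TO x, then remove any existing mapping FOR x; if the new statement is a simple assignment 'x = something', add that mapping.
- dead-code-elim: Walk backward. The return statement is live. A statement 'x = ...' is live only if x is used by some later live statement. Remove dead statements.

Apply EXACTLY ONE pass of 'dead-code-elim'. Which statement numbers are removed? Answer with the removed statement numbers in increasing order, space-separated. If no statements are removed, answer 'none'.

Backward liveness scan:
Stmt 1 'x = 8': KEEP (x is live); live-in = []
Stmt 2 'z = 8 + 0': DEAD (z not in live set ['x'])
Stmt 3 'c = x - 0': KEEP (c is live); live-in = ['x']
Stmt 4 'u = 5 * z': DEAD (u not in live set ['c'])
Stmt 5 'y = 9 - z': DEAD (y not in live set ['c'])
Stmt 6 'd = 1': DEAD (d not in live set ['c'])
Stmt 7 't = 6 - 0': DEAD (t not in live set ['c'])
Stmt 8 'v = 8 * 1': DEAD (v not in live set ['c'])
Stmt 9 'return c': KEEP (return); live-in = ['c']
Removed statement numbers: [2, 4, 5, 6, 7, 8]
Surviving IR:
  x = 8
  c = x - 0
  return c

Answer: 2 4 5 6 7 8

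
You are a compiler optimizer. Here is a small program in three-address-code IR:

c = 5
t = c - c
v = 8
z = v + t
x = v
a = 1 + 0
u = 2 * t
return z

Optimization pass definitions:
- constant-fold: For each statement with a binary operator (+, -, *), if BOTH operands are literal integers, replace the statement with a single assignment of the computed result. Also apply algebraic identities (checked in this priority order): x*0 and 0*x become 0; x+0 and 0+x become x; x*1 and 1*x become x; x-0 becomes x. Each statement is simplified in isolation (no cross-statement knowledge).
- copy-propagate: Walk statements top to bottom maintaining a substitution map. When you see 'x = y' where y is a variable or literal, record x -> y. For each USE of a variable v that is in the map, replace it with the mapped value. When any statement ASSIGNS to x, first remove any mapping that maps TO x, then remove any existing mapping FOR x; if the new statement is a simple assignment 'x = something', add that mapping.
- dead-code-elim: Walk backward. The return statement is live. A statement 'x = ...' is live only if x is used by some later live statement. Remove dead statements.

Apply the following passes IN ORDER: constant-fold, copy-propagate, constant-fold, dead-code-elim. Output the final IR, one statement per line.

Answer: t = 0
z = 8 + t
return z

Derivation:
Initial IR:
  c = 5
  t = c - c
  v = 8
  z = v + t
  x = v
  a = 1 + 0
  u = 2 * t
  return z
After constant-fold (8 stmts):
  c = 5
  t = c - c
  v = 8
  z = v + t
  x = v
  a = 1
  u = 2 * t
  return z
After copy-propagate (8 stmts):
  c = 5
  t = 5 - 5
  v = 8
  z = 8 + t
  x = 8
  a = 1
  u = 2 * t
  return z
After constant-fold (8 stmts):
  c = 5
  t = 0
  v = 8
  z = 8 + t
  x = 8
  a = 1
  u = 2 * t
  return z
After dead-code-elim (3 stmts):
  t = 0
  z = 8 + t
  return z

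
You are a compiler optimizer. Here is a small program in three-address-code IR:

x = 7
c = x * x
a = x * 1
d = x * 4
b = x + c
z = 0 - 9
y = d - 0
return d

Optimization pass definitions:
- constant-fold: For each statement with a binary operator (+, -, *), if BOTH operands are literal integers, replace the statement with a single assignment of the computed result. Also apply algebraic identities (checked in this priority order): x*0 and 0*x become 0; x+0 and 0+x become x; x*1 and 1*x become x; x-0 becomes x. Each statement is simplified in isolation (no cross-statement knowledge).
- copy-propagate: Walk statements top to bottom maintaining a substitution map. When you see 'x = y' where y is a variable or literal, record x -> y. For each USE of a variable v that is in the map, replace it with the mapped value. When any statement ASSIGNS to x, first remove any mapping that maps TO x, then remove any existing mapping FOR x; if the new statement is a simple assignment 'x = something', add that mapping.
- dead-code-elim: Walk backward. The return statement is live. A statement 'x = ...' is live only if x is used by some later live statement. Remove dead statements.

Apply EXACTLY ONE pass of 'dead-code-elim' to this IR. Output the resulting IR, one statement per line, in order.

Answer: x = 7
d = x * 4
return d

Derivation:
Applying dead-code-elim statement-by-statement:
  [8] return d  -> KEEP (return); live=['d']
  [7] y = d - 0  -> DEAD (y not live)
  [6] z = 0 - 9  -> DEAD (z not live)
  [5] b = x + c  -> DEAD (b not live)
  [4] d = x * 4  -> KEEP; live=['x']
  [3] a = x * 1  -> DEAD (a not live)
  [2] c = x * x  -> DEAD (c not live)
  [1] x = 7  -> KEEP; live=[]
Result (3 stmts):
  x = 7
  d = x * 4
  return d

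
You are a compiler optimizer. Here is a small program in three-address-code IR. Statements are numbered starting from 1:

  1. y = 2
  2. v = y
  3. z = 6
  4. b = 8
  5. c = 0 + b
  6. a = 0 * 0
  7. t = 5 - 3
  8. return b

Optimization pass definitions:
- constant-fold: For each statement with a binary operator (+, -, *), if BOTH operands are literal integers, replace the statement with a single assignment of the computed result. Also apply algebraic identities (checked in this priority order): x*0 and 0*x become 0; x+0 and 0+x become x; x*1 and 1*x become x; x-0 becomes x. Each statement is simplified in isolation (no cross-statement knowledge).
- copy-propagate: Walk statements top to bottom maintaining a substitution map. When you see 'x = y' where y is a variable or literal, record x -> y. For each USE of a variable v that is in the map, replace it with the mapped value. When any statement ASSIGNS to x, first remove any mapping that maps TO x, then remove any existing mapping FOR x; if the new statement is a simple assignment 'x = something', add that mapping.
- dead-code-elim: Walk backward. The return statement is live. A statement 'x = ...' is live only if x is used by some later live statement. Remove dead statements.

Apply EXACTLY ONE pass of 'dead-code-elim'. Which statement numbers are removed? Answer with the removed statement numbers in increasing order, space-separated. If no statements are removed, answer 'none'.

Answer: 1 2 3 5 6 7

Derivation:
Backward liveness scan:
Stmt 1 'y = 2': DEAD (y not in live set [])
Stmt 2 'v = y': DEAD (v not in live set [])
Stmt 3 'z = 6': DEAD (z not in live set [])
Stmt 4 'b = 8': KEEP (b is live); live-in = []
Stmt 5 'c = 0 + b': DEAD (c not in live set ['b'])
Stmt 6 'a = 0 * 0': DEAD (a not in live set ['b'])
Stmt 7 't = 5 - 3': DEAD (t not in live set ['b'])
Stmt 8 'return b': KEEP (return); live-in = ['b']
Removed statement numbers: [1, 2, 3, 5, 6, 7]
Surviving IR:
  b = 8
  return b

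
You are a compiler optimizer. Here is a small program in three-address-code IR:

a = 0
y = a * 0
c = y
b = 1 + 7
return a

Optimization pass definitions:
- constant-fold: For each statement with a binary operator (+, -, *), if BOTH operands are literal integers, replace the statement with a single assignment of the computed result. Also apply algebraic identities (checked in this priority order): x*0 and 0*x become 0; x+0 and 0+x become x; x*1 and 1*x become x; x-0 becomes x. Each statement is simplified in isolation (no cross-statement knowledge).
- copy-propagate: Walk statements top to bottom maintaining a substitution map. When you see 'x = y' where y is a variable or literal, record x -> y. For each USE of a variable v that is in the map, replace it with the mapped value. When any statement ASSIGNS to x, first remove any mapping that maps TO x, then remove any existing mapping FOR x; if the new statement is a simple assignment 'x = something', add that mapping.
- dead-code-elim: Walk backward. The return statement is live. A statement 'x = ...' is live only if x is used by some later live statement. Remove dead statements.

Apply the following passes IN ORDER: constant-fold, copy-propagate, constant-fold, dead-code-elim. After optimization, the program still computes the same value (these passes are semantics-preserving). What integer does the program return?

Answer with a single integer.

Initial IR:
  a = 0
  y = a * 0
  c = y
  b = 1 + 7
  return a
After constant-fold (5 stmts):
  a = 0
  y = 0
  c = y
  b = 8
  return a
After copy-propagate (5 stmts):
  a = 0
  y = 0
  c = 0
  b = 8
  return 0
After constant-fold (5 stmts):
  a = 0
  y = 0
  c = 0
  b = 8
  return 0
After dead-code-elim (1 stmts):
  return 0
Evaluate:
  a = 0  =>  a = 0
  y = a * 0  =>  y = 0
  c = y  =>  c = 0
  b = 1 + 7  =>  b = 8
  return a = 0

Answer: 0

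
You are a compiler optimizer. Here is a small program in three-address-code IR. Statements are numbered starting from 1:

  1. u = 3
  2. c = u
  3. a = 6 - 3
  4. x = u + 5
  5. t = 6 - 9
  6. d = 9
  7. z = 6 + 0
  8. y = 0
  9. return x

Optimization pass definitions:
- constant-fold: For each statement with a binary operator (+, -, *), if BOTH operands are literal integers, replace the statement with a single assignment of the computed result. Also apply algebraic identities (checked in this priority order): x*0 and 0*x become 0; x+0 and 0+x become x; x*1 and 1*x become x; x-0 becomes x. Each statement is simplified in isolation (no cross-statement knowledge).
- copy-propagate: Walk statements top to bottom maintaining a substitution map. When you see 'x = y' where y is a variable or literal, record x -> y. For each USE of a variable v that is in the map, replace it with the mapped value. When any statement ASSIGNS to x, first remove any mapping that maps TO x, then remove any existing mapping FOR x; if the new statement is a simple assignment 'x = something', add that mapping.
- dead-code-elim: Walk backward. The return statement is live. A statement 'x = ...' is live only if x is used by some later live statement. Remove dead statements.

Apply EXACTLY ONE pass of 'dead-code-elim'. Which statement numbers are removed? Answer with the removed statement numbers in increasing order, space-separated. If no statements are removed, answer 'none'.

Answer: 2 3 5 6 7 8

Derivation:
Backward liveness scan:
Stmt 1 'u = 3': KEEP (u is live); live-in = []
Stmt 2 'c = u': DEAD (c not in live set ['u'])
Stmt 3 'a = 6 - 3': DEAD (a not in live set ['u'])
Stmt 4 'x = u + 5': KEEP (x is live); live-in = ['u']
Stmt 5 't = 6 - 9': DEAD (t not in live set ['x'])
Stmt 6 'd = 9': DEAD (d not in live set ['x'])
Stmt 7 'z = 6 + 0': DEAD (z not in live set ['x'])
Stmt 8 'y = 0': DEAD (y not in live set ['x'])
Stmt 9 'return x': KEEP (return); live-in = ['x']
Removed statement numbers: [2, 3, 5, 6, 7, 8]
Surviving IR:
  u = 3
  x = u + 5
  return x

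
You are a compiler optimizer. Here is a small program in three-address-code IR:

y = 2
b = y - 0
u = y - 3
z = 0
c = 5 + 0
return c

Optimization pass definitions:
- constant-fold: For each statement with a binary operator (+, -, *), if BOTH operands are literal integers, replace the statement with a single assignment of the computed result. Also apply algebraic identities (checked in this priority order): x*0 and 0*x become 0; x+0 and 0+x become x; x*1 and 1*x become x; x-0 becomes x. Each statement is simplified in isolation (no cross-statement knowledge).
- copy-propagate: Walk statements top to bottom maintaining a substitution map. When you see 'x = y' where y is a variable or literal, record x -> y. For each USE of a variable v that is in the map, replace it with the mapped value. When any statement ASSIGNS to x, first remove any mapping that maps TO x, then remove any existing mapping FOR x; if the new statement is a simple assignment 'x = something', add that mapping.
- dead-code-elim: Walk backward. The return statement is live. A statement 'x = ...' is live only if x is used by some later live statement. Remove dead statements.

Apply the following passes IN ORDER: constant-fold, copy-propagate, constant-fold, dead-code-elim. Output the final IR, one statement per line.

Initial IR:
  y = 2
  b = y - 0
  u = y - 3
  z = 0
  c = 5 + 0
  return c
After constant-fold (6 stmts):
  y = 2
  b = y
  u = y - 3
  z = 0
  c = 5
  return c
After copy-propagate (6 stmts):
  y = 2
  b = 2
  u = 2 - 3
  z = 0
  c = 5
  return 5
After constant-fold (6 stmts):
  y = 2
  b = 2
  u = -1
  z = 0
  c = 5
  return 5
After dead-code-elim (1 stmts):
  return 5

Answer: return 5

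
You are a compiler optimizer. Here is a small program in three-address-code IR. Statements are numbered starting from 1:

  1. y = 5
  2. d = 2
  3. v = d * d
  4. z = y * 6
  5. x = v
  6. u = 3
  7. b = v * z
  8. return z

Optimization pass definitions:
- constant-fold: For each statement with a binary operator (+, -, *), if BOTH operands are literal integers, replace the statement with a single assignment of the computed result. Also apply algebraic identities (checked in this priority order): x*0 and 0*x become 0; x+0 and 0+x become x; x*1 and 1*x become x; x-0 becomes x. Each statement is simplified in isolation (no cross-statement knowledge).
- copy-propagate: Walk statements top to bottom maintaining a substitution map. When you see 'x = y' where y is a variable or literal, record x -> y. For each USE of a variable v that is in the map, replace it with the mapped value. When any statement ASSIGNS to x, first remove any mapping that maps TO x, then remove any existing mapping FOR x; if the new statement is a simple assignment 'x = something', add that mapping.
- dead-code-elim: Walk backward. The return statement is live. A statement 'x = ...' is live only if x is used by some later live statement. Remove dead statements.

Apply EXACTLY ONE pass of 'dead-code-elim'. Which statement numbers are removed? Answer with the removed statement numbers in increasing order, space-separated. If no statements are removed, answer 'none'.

Backward liveness scan:
Stmt 1 'y = 5': KEEP (y is live); live-in = []
Stmt 2 'd = 2': DEAD (d not in live set ['y'])
Stmt 3 'v = d * d': DEAD (v not in live set ['y'])
Stmt 4 'z = y * 6': KEEP (z is live); live-in = ['y']
Stmt 5 'x = v': DEAD (x not in live set ['z'])
Stmt 6 'u = 3': DEAD (u not in live set ['z'])
Stmt 7 'b = v * z': DEAD (b not in live set ['z'])
Stmt 8 'return z': KEEP (return); live-in = ['z']
Removed statement numbers: [2, 3, 5, 6, 7]
Surviving IR:
  y = 5
  z = y * 6
  return z

Answer: 2 3 5 6 7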